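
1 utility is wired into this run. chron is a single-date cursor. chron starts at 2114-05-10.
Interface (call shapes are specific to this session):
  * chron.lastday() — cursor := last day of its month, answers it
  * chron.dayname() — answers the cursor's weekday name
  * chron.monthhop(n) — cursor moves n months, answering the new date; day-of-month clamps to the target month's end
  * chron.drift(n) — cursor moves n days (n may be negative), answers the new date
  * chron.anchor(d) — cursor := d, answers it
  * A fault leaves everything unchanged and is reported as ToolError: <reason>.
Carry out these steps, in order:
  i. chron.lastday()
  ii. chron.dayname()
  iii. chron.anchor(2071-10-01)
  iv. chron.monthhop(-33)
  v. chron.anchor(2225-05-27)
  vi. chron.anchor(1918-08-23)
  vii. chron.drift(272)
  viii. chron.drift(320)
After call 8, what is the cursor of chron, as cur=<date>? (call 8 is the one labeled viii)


Answer: cur=1920-04-06

Derivation:
Now I run lastday(): 2114-05-31.
I invoke dayname, giving Thursday.
Calling anchor using d: 2071-10-01, and see 2071-10-01.
I invoke monthhop using n: -33, yielding 2069-01-01.
I call anchor using d: 2225-05-27, → 2225-05-27.
Next I call anchor using d: 1918-08-23, — result: 1918-08-23.
I use drift using n: 272, and observe 1919-05-22.
Using drift using n: 320, and see 1920-04-06.


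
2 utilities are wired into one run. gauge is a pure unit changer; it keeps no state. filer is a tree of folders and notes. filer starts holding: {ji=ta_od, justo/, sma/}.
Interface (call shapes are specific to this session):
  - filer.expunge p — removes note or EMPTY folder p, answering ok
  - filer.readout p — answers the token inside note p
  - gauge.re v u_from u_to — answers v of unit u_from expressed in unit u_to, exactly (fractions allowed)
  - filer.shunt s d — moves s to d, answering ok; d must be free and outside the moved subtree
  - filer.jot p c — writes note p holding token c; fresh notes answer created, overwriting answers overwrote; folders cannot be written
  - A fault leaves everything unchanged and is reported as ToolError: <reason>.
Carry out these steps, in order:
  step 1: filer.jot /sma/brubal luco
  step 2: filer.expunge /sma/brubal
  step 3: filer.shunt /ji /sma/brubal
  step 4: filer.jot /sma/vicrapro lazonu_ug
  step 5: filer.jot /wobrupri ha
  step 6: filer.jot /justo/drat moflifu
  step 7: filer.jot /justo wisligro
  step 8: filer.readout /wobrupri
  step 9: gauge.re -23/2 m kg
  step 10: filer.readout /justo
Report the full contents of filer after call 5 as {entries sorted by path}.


;; jot(p=/sma/brubal, c=luco) => created
;; expunge(p=/sma/brubal) => ok
;; shunt(s=/ji, d=/sma/brubal) => ok
;; jot(p=/sma/vicrapro, c=lazonu_ug) => created
;; jot(p=/wobrupri, c=ha) => created
;; jot(p=/justo/drat, c=moflifu) => created
;; jot(p=/justo, c=wisligro) => ToolError: is a directory
;; readout(p=/wobrupri) => ha
;; re(v=-23/2, u_from=m, u_to=kg) => ToolError: incompatible units
;; readout(p=/justo) => ToolError: is a directory

Answer: {justo/, sma/, sma/brubal=ta_od, sma/vicrapro=lazonu_ug, wobrupri=ha}


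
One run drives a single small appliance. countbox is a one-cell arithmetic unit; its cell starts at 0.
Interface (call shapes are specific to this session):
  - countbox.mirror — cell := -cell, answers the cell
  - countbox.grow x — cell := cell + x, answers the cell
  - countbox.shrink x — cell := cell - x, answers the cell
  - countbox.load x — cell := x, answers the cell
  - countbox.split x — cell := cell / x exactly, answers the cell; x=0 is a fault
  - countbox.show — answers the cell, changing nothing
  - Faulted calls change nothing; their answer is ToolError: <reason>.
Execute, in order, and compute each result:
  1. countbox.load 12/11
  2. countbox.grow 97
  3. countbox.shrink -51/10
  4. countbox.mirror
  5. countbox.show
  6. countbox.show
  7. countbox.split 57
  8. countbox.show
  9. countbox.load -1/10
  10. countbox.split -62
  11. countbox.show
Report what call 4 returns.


Answer: -11351/110

Derivation:
Do: load[x=12/11]
See: 12/11
Do: grow[x=97]
See: 1079/11
Do: shrink[x=-51/10]
See: 11351/110
Do: mirror[]
See: -11351/110
Do: show[]
See: -11351/110
Do: show[]
See: -11351/110
Do: split[x=57]
See: -11351/6270
Do: show[]
See: -11351/6270
Do: load[x=-1/10]
See: -1/10
Do: split[x=-62]
See: 1/620
Do: show[]
See: 1/620


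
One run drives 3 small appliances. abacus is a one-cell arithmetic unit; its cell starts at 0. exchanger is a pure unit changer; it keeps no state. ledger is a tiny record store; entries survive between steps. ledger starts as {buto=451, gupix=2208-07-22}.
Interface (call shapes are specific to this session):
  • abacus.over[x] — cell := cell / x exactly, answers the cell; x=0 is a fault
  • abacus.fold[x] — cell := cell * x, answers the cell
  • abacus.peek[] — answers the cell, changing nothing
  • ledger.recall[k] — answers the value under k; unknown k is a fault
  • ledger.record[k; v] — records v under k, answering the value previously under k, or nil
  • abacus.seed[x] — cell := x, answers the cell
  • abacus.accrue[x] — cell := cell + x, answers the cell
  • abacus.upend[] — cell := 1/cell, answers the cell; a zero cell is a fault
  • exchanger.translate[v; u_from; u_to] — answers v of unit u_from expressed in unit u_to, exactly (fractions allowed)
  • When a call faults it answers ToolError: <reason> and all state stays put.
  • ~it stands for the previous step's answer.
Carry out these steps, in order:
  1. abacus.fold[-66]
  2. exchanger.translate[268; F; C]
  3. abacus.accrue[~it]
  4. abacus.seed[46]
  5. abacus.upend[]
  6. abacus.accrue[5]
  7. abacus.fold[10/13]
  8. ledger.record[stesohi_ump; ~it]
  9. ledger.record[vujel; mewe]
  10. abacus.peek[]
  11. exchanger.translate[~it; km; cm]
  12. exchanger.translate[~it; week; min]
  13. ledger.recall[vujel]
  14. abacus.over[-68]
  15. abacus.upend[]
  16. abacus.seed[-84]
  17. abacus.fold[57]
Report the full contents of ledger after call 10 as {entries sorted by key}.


Answer: {buto=451, gupix=2208-07-22, stesohi_ump=1155/299, vujel=mewe}

Derivation:
$ abacus.fold x=-66
  0
$ exchanger.translate v=268 u_from=F u_to=C
  1180/9
$ abacus.accrue x=~it
  1180/9
$ abacus.seed x=46
  46
$ abacus.upend
  1/46
$ abacus.accrue x=5
  231/46
$ abacus.fold x=10/13
  1155/299
$ ledger.record k=stesohi_ump v=~it
  nil
$ ledger.record k=vujel v=mewe
  nil
$ abacus.peek
  1155/299
$ exchanger.translate v=~it u_from=km u_to=cm
  115500000/299
$ exchanger.translate v=~it u_from=week u_to=min
  1164240000000/299
$ ledger.recall k=vujel
  mewe
$ abacus.over x=-68
  -1155/20332
$ abacus.upend
  -20332/1155
$ abacus.seed x=-84
  -84
$ abacus.fold x=57
  -4788


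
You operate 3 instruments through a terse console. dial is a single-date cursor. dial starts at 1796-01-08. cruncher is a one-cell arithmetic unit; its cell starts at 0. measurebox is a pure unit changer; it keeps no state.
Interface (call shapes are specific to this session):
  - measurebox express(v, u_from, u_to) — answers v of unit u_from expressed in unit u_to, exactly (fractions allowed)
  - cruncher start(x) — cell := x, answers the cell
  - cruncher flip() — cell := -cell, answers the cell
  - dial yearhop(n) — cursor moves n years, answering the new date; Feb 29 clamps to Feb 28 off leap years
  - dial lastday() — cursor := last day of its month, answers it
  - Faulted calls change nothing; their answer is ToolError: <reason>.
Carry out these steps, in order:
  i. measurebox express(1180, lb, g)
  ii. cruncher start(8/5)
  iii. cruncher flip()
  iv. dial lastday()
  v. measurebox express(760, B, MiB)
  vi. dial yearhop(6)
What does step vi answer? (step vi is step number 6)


Answer: 1802-01-31

Derivation:
→ measurebox express(v→1180, u_from→lb, u_to→g)
← 2676194983/5000
→ cruncher start(x→8/5)
← 8/5
→ cruncher flip()
← -8/5
→ dial lastday()
← 1796-01-31
→ measurebox express(v→760, u_from→B, u_to→MiB)
← 95/131072
→ dial yearhop(n→6)
← 1802-01-31


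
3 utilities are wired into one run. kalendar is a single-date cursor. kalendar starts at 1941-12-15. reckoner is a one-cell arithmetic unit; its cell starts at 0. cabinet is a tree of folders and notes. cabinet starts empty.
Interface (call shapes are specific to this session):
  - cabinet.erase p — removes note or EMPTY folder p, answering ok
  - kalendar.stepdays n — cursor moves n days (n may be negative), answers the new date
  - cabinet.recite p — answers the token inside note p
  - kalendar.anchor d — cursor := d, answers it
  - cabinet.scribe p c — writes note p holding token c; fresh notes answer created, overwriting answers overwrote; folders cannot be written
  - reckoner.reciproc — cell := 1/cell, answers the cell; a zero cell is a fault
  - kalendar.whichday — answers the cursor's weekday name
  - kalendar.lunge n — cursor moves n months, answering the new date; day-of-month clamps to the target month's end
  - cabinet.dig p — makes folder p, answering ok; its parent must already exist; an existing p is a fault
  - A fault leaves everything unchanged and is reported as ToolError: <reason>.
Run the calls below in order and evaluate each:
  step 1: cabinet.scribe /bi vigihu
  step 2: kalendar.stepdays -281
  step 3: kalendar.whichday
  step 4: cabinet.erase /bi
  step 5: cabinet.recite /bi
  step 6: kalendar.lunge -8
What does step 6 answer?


Answer: 1940-07-09

Derivation:
-> cabinet.scribe(p='/bi', c='vigihu')
<- created
-> kalendar.stepdays(n='-281')
<- 1941-03-09
-> kalendar.whichday()
<- Sunday
-> cabinet.erase(p='/bi')
<- ok
-> cabinet.recite(p='/bi')
<- ToolError: not found
-> kalendar.lunge(n='-8')
<- 1940-07-09


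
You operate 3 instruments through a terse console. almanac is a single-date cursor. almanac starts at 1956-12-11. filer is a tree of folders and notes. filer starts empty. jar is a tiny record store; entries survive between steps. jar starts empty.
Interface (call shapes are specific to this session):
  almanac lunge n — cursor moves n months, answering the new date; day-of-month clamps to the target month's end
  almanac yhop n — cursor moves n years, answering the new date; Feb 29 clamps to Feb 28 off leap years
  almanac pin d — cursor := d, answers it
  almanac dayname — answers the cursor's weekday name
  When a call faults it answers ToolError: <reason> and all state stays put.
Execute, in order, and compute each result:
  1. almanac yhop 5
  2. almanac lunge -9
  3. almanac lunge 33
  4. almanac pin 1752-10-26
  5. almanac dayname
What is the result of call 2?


→ almanac yhop(n→5)
← 1961-12-11
→ almanac lunge(n→-9)
← 1961-03-11
→ almanac lunge(n→33)
← 1963-12-11
→ almanac pin(d→1752-10-26)
← 1752-10-26
→ almanac dayname()
← Thursday

Answer: 1961-03-11


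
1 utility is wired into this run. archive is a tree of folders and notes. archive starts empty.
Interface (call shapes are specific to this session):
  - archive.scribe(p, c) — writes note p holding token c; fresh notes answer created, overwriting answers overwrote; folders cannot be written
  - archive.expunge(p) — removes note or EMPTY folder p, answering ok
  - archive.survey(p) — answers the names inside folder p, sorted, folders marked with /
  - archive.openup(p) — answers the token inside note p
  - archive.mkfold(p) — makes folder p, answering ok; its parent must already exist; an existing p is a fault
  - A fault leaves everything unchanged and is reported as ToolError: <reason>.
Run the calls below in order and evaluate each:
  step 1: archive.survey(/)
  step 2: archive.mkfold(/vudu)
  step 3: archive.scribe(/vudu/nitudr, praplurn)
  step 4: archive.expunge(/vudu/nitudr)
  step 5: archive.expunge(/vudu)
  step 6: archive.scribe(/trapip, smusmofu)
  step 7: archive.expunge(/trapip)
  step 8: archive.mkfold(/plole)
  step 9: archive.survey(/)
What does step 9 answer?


~$ archive.survey p='/'
  []
~$ archive.mkfold p='/vudu'
  ok
~$ archive.scribe p='/vudu/nitudr' c='praplurn'
  created
~$ archive.expunge p='/vudu/nitudr'
  ok
~$ archive.expunge p='/vudu'
  ok
~$ archive.scribe p='/trapip' c='smusmofu'
  created
~$ archive.expunge p='/trapip'
  ok
~$ archive.mkfold p='/plole'
  ok
~$ archive.survey p='/'
  [plole/]

Answer: [plole/]


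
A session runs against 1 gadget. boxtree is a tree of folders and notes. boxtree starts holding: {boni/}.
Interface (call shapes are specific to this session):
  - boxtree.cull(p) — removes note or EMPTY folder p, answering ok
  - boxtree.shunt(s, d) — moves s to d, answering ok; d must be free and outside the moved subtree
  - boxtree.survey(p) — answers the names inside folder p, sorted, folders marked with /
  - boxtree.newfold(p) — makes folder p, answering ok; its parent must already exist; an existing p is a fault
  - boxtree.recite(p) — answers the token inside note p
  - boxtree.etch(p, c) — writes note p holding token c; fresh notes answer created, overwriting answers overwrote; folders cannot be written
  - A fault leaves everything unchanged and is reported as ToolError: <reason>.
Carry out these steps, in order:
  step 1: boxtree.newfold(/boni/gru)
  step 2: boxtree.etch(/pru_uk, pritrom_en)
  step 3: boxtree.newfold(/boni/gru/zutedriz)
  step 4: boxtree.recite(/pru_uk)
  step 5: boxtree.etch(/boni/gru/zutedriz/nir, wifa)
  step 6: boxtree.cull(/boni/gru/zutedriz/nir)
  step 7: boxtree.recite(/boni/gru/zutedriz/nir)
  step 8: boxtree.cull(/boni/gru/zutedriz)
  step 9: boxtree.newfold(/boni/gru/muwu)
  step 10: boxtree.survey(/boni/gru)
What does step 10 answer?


Then newfold on p='/boni/gru', giving ok.
Using etch on p='/pru_uk', c='pritrom_en', and see created.
I run newfold on p='/boni/gru/zutedriz', which returns ok.
I invoke recite on p='/pru_uk', and get pritrom_en.
Now I run etch on p='/boni/gru/zutedriz/nir', c='wifa': created.
I use cull on p='/boni/gru/zutedriz/nir', — result: ok.
I run recite on p='/boni/gru/zutedriz/nir': ToolError: not found.
Calling cull on p='/boni/gru/zutedriz', → ok.
I invoke newfold on p='/boni/gru/muwu', → ok.
Then survey on p='/boni/gru', yielding [muwu/].

Answer: [muwu/]


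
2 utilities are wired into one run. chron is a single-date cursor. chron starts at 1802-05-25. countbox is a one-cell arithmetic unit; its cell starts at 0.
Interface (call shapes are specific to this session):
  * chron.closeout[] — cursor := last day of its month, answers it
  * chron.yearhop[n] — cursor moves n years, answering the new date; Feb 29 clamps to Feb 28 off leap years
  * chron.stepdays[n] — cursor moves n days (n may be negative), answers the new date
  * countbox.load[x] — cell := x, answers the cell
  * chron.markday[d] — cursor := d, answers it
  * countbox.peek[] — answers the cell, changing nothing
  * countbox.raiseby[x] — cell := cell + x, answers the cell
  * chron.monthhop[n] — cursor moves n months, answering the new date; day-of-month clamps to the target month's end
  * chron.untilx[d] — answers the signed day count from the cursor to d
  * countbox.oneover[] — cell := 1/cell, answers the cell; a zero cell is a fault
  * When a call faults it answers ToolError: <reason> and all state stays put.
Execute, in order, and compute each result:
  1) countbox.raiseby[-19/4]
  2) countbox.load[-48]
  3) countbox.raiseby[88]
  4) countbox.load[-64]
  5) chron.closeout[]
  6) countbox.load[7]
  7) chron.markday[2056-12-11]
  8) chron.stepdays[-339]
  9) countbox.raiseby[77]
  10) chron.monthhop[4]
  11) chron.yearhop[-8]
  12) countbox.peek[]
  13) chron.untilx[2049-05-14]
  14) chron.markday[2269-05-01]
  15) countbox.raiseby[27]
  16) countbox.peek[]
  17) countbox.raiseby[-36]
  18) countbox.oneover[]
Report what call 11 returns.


Act: countbox.raiseby[x: -19/4]
Obs: -19/4
Act: countbox.load[x: -48]
Obs: -48
Act: countbox.raiseby[x: 88]
Obs: 40
Act: countbox.load[x: -64]
Obs: -64
Act: chron.closeout[]
Obs: 1802-05-31
Act: countbox.load[x: 7]
Obs: 7
Act: chron.markday[d: 2056-12-11]
Obs: 2056-12-11
Act: chron.stepdays[n: -339]
Obs: 2056-01-07
Act: countbox.raiseby[x: 77]
Obs: 84
Act: chron.monthhop[n: 4]
Obs: 2056-05-07
Act: chron.yearhop[n: -8]
Obs: 2048-05-07
Act: countbox.peek[]
Obs: 84
Act: chron.untilx[d: 2049-05-14]
Obs: 372
Act: chron.markday[d: 2269-05-01]
Obs: 2269-05-01
Act: countbox.raiseby[x: 27]
Obs: 111
Act: countbox.peek[]
Obs: 111
Act: countbox.raiseby[x: -36]
Obs: 75
Act: countbox.oneover[]
Obs: 1/75

Answer: 2048-05-07


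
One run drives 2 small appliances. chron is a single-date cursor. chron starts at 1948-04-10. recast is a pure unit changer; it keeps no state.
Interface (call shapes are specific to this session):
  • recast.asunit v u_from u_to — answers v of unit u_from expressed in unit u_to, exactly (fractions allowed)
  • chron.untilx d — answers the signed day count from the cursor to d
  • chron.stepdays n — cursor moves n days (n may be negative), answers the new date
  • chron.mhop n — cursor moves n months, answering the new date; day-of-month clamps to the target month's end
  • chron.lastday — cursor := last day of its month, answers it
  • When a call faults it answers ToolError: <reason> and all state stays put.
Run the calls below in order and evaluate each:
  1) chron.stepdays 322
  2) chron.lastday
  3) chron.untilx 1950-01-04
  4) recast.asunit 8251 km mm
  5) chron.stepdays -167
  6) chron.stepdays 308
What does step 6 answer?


>> stepdays(n='322')
<< 1949-02-26
>> lastday()
<< 1949-02-28
>> untilx(d='1950-01-04')
<< 310
>> asunit(v='8251', u_from='km', u_to='mm')
<< 8251000000
>> stepdays(n='-167')
<< 1948-09-14
>> stepdays(n='308')
<< 1949-07-19

Answer: 1949-07-19


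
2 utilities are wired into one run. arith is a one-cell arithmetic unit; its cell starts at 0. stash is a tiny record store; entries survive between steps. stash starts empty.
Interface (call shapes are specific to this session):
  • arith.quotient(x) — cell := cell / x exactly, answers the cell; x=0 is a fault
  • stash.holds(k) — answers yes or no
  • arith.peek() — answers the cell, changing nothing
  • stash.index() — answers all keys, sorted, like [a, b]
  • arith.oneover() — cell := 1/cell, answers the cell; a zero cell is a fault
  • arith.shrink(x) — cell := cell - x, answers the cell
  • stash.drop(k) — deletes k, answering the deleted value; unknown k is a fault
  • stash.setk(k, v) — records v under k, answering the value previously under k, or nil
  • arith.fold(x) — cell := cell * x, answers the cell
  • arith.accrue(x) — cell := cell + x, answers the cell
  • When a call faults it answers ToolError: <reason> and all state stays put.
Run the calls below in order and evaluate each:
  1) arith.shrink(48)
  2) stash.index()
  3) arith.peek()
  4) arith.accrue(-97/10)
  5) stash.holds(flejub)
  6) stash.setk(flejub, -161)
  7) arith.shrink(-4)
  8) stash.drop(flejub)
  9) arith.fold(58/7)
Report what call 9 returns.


Answer: -15573/35

Derivation:
Invoking shrink on x: 48, — result: -48.
Invoking index(), which returns [].
Then peek, which returns -48.
I try accrue on x: -97/10, which returns -577/10.
Now I run holds on k: flejub, — result: no.
Calling setk on k: flejub, v: -161, and see nil.
I try shrink on x: -4: -537/10.
Invoking drop on k: flejub, yielding -161.
I run fold on x: 58/7, and get -15573/35.


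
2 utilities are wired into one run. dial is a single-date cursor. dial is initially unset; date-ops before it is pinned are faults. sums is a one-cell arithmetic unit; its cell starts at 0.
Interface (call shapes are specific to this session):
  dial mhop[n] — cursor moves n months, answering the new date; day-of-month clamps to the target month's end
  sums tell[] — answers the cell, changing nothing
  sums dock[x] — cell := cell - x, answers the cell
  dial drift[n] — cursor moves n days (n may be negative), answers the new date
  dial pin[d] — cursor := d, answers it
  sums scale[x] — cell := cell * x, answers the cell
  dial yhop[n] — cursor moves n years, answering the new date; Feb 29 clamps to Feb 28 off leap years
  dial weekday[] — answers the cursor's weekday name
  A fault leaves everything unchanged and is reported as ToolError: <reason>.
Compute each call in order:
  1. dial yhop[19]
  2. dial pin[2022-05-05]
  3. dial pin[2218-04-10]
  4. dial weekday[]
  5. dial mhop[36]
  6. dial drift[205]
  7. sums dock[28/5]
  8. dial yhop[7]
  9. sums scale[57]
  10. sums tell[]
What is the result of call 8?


Answer: 2228-11-01

Derivation:
Then dial yhop with n='19', which returns ToolError: no date set.
I run dial pin with d='2022-05-05', and see 2022-05-05.
Calling dial pin with d='2218-04-10', and observe 2218-04-10.
I run dial weekday(), giving Friday.
Invoking dial mhop with n='36', and observe 2221-04-10.
Now I run dial drift with n='205', and see 2221-11-01.
Calling sums dock with x='28/5', → -28/5.
I try dial yhop with n='7', giving 2228-11-01.
Next I call sums scale with x='57', — result: -1596/5.
Next I call sums tell(), which returns -1596/5.


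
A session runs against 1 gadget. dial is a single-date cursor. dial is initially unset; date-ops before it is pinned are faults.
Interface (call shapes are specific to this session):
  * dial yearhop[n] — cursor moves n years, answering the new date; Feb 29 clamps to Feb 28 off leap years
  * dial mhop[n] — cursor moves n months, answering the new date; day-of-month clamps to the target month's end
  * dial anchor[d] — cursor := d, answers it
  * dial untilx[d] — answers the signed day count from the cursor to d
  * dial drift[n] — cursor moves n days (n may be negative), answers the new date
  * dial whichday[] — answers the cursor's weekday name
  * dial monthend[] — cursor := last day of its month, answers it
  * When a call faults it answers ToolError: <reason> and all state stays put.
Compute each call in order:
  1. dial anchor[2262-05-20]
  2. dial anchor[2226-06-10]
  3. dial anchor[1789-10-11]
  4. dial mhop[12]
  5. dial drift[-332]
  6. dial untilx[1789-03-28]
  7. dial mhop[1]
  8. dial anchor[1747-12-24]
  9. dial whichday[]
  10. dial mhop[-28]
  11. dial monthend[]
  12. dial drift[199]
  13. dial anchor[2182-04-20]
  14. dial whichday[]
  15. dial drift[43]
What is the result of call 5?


Answer: 1789-11-13

Derivation:
-- 1. dial anchor(d→2262-05-20) -> 2262-05-20
-- 2. dial anchor(d→2226-06-10) -> 2226-06-10
-- 3. dial anchor(d→1789-10-11) -> 1789-10-11
-- 4. dial mhop(n→12) -> 1790-10-11
-- 5. dial drift(n→-332) -> 1789-11-13
-- 6. dial untilx(d→1789-03-28) -> -230
-- 7. dial mhop(n→1) -> 1789-12-13
-- 8. dial anchor(d→1747-12-24) -> 1747-12-24
-- 9. dial whichday() -> Sunday
-- 10. dial mhop(n→-28) -> 1745-08-24
-- 11. dial monthend() -> 1745-08-31
-- 12. dial drift(n→199) -> 1746-03-18
-- 13. dial anchor(d→2182-04-20) -> 2182-04-20
-- 14. dial whichday() -> Saturday
-- 15. dial drift(n→43) -> 2182-06-02


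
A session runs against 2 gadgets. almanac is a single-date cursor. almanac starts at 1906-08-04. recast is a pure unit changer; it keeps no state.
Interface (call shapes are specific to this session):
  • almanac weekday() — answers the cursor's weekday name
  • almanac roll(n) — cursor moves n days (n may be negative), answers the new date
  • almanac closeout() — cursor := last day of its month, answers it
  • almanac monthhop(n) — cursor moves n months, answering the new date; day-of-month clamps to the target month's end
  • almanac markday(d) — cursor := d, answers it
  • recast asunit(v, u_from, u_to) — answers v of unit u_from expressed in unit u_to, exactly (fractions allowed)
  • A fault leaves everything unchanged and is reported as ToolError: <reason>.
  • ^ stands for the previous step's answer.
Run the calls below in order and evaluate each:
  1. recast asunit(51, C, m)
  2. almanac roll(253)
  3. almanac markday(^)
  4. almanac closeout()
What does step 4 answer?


Answer: 1907-04-30

Derivation:
CALL recast asunit[v: 51; u_from: C; u_to: m]
RET  ToolError: incompatible units
CALL almanac roll[n: 253]
RET  1907-04-14
CALL almanac markday[d: ^]
RET  1907-04-14
CALL almanac closeout[]
RET  1907-04-30


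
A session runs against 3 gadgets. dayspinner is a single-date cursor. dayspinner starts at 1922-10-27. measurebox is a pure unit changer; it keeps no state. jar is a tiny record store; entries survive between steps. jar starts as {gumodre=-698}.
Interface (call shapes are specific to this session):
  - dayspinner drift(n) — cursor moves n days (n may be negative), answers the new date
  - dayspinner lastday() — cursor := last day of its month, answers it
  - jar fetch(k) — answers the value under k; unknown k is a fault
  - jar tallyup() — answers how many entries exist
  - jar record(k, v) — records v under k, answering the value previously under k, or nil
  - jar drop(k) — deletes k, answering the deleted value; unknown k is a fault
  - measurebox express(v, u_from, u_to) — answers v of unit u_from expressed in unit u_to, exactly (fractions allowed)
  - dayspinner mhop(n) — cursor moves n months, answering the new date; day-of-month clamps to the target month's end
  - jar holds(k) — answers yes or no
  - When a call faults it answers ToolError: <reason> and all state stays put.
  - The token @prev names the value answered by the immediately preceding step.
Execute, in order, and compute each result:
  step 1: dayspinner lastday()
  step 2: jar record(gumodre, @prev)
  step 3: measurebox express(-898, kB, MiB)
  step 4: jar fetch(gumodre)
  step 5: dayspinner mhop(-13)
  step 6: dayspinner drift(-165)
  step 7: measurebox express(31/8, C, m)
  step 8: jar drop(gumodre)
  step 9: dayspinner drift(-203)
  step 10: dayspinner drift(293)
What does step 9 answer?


Answer: 1920-09-27

Derivation:
-> dayspinner lastday()
<- 1922-10-31
-> jar record(k='gumodre', v='@prev')
<- -698
-> measurebox express(v='-898', u_from='kB', u_to='MiB')
<- -56125/65536
-> jar fetch(k='gumodre')
<- 1922-10-31
-> dayspinner mhop(n='-13')
<- 1921-09-30
-> dayspinner drift(n='-165')
<- 1921-04-18
-> measurebox express(v='31/8', u_from='C', u_to='m')
<- ToolError: incompatible units
-> jar drop(k='gumodre')
<- 1922-10-31
-> dayspinner drift(n='-203')
<- 1920-09-27
-> dayspinner drift(n='293')
<- 1921-07-17


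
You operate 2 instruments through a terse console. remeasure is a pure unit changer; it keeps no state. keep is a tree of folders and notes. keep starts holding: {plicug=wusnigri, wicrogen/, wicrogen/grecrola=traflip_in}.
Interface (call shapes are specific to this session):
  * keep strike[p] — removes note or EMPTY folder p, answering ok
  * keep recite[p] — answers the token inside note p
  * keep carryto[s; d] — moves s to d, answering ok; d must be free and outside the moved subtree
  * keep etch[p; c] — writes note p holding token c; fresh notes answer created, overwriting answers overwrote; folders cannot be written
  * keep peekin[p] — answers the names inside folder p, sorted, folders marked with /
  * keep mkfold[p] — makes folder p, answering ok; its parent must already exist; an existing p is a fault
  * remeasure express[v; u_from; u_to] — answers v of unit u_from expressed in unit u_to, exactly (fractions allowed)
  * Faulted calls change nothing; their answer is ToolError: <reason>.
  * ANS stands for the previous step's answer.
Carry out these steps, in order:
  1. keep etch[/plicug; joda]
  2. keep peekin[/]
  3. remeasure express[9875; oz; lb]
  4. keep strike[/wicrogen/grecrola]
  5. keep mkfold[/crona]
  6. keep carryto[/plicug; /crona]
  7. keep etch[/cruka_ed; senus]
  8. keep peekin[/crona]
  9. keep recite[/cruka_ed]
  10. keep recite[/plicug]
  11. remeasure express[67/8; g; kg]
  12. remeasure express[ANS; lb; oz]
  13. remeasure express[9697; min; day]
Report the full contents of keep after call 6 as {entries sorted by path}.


Answer: {crona/, plicug=joda, wicrogen/}

Derivation:
Do: keep etch[p='/plicug'; c='joda']
See: overwrote
Do: keep peekin[p='/']
See: [plicug, wicrogen/]
Do: remeasure express[v='9875'; u_from='oz'; u_to='lb']
See: 9875/16
Do: keep strike[p='/wicrogen/grecrola']
See: ok
Do: keep mkfold[p='/crona']
See: ok
Do: keep carryto[s='/plicug'; d='/crona']
See: ToolError: exists
Do: keep etch[p='/cruka_ed'; c='senus']
See: created
Do: keep peekin[p='/crona']
See: []
Do: keep recite[p='/cruka_ed']
See: senus
Do: keep recite[p='/plicug']
See: joda
Do: remeasure express[v='67/8'; u_from='g'; u_to='kg']
See: 67/8000
Do: remeasure express[v='ANS'; u_from='lb'; u_to='oz']
See: 67/500
Do: remeasure express[v='9697'; u_from='min'; u_to='day']
See: 9697/1440


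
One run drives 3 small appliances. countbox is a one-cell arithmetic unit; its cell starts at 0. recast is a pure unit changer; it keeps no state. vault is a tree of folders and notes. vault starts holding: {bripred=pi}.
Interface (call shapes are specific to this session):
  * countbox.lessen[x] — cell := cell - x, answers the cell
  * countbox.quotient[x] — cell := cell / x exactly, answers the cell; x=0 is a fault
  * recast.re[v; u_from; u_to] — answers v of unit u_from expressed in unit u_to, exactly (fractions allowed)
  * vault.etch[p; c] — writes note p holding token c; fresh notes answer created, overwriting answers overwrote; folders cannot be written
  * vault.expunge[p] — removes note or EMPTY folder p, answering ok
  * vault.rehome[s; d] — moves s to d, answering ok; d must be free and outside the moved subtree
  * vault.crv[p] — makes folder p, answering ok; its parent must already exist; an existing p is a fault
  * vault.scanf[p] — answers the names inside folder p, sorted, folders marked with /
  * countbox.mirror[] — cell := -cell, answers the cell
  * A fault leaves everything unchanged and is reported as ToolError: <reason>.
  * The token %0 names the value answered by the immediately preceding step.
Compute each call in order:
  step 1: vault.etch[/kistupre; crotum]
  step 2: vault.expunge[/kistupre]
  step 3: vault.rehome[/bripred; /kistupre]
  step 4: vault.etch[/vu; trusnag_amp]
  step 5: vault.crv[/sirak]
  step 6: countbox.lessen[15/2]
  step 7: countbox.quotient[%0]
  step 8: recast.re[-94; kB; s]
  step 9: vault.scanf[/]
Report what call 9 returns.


;; 1. vault.etch(p→/kistupre, c→crotum) == created
;; 2. vault.expunge(p→/kistupre) == ok
;; 3. vault.rehome(s→/bripred, d→/kistupre) == ok
;; 4. vault.etch(p→/vu, c→trusnag_amp) == created
;; 5. vault.crv(p→/sirak) == ok
;; 6. countbox.lessen(x→15/2) == -15/2
;; 7. countbox.quotient(x→%0) == 1
;; 8. recast.re(v→-94, u_from→kB, u_to→s) == ToolError: incompatible units
;; 9. vault.scanf(p→/) == [kistupre, sirak/, vu]

Answer: [kistupre, sirak/, vu]


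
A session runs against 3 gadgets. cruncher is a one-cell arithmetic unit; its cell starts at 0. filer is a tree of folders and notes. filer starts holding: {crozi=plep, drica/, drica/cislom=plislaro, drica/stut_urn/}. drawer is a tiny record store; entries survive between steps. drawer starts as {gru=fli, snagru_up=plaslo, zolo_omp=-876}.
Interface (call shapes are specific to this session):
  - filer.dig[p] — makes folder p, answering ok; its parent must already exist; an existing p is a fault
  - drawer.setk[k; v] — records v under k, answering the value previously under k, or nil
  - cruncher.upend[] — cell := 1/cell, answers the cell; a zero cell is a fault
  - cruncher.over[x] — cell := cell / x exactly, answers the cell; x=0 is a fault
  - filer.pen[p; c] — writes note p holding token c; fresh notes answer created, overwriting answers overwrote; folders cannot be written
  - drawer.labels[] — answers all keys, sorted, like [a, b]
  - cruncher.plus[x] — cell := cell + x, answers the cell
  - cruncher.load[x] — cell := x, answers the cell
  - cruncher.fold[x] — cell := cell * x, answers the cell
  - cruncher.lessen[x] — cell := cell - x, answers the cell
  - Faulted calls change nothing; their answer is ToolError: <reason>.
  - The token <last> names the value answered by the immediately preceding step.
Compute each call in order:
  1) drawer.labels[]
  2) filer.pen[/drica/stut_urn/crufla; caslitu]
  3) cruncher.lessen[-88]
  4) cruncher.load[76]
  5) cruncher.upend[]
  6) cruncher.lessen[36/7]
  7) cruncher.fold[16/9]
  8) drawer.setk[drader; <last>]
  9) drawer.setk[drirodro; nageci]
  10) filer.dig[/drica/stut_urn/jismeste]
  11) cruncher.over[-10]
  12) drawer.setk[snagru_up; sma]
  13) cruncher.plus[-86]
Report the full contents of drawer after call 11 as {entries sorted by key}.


Answer: {drader=-10916/1197, drirodro=nageci, gru=fli, snagru_up=plaslo, zolo_omp=-876}

Derivation:
>> drawer.labels()
<< [gru, snagru_up, zolo_omp]
>> filer.pen(p→/drica/stut_urn/crufla, c→caslitu)
<< created
>> cruncher.lessen(x→-88)
<< 88
>> cruncher.load(x→76)
<< 76
>> cruncher.upend()
<< 1/76
>> cruncher.lessen(x→36/7)
<< -2729/532
>> cruncher.fold(x→16/9)
<< -10916/1197
>> drawer.setk(k→drader, v→<last>)
<< nil
>> drawer.setk(k→drirodro, v→nageci)
<< nil
>> filer.dig(p→/drica/stut_urn/jismeste)
<< ok
>> cruncher.over(x→-10)
<< 5458/5985
>> drawer.setk(k→snagru_up, v→sma)
<< plaslo
>> cruncher.plus(x→-86)
<< -509252/5985


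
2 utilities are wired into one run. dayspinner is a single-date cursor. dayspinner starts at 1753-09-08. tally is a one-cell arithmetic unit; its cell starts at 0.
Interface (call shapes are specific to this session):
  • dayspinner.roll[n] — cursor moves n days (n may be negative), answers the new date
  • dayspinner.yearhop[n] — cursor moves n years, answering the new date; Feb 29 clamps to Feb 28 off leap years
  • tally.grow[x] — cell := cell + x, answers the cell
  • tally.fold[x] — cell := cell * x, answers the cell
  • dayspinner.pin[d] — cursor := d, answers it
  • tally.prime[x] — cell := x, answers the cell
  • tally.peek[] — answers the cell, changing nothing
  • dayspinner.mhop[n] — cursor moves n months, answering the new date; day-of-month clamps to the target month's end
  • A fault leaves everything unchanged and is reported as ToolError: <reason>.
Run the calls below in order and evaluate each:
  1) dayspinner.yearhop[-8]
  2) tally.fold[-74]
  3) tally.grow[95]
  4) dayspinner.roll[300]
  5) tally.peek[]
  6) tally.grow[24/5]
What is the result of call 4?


>>> dayspinner.yearhop n=-8
:: 1745-09-08
>>> tally.fold x=-74
:: 0
>>> tally.grow x=95
:: 95
>>> dayspinner.roll n=300
:: 1746-07-05
>>> tally.peek
:: 95
>>> tally.grow x=24/5
:: 499/5

Answer: 1746-07-05


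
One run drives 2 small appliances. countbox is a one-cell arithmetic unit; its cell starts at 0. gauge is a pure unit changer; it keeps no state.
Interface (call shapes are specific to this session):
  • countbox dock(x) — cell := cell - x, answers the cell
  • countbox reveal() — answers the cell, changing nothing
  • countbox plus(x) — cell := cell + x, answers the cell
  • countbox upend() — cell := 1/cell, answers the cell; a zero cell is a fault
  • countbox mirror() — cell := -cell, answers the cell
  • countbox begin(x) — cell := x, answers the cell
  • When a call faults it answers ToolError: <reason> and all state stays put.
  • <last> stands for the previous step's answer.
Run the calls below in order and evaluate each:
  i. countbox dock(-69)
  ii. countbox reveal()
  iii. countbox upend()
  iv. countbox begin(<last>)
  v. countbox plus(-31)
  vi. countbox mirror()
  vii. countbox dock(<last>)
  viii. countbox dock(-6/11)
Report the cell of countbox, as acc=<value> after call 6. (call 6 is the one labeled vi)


Answer: acc=2138/69

Derivation:
Act: countbox dock[-69]
Obs: 69
Act: countbox reveal[]
Obs: 69
Act: countbox upend[]
Obs: 1/69
Act: countbox begin[<last>]
Obs: 1/69
Act: countbox plus[-31]
Obs: -2138/69
Act: countbox mirror[]
Obs: 2138/69
Act: countbox dock[<last>]
Obs: 0
Act: countbox dock[-6/11]
Obs: 6/11


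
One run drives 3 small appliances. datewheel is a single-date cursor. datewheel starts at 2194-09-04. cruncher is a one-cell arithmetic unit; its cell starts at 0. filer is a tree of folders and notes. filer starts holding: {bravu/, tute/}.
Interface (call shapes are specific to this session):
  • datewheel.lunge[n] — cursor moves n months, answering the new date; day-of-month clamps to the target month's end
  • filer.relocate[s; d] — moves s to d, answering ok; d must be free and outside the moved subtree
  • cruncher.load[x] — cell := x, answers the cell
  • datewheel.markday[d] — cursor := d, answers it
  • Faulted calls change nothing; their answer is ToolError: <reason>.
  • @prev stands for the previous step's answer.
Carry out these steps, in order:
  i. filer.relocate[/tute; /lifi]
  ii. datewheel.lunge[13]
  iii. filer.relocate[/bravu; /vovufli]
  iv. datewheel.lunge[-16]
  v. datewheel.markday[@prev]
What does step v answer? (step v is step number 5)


Answer: 2194-06-04

Derivation:
CALL filer.relocate[s→/tute; d→/lifi]
RET  ok
CALL datewheel.lunge[n→13]
RET  2195-10-04
CALL filer.relocate[s→/bravu; d→/vovufli]
RET  ok
CALL datewheel.lunge[n→-16]
RET  2194-06-04
CALL datewheel.markday[d→@prev]
RET  2194-06-04


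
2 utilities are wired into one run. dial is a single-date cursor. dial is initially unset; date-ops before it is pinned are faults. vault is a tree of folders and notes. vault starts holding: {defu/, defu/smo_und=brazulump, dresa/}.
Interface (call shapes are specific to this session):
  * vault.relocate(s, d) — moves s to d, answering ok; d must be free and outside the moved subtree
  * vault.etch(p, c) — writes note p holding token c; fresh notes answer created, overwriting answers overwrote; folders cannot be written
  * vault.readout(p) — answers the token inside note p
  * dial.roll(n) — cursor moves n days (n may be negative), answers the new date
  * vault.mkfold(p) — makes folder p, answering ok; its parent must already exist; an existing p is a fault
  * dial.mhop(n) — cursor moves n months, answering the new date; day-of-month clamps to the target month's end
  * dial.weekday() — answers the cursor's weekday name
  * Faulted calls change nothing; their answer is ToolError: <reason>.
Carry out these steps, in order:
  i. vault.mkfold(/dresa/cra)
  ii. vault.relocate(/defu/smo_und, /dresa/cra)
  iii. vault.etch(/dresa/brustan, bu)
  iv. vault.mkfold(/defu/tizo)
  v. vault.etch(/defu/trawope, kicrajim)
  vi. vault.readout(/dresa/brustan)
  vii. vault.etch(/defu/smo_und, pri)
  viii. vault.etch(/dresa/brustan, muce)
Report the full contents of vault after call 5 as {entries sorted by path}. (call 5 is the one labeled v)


Answer: {defu/, defu/smo_und=brazulump, defu/tizo/, defu/trawope=kicrajim, dresa/, dresa/brustan=bu, dresa/cra/}

Derivation:
Then vault.mkfold(p: /dresa/cra), giving ok.
Next I call vault.relocate(s: /defu/smo_und, d: /dresa/cra), — result: ToolError: exists.
Using vault.etch(p: /dresa/brustan, c: bu), yielding created.
Now I run vault.mkfold(p: /defu/tizo), and observe ok.
Next I call vault.etch(p: /defu/trawope, c: kicrajim), and get created.
I invoke vault.readout(p: /dresa/brustan), yielding bu.
I call vault.etch(p: /defu/smo_und, c: pri), which returns overwrote.
Then vault.etch(p: /dresa/brustan, c: muce), and observe overwrote.


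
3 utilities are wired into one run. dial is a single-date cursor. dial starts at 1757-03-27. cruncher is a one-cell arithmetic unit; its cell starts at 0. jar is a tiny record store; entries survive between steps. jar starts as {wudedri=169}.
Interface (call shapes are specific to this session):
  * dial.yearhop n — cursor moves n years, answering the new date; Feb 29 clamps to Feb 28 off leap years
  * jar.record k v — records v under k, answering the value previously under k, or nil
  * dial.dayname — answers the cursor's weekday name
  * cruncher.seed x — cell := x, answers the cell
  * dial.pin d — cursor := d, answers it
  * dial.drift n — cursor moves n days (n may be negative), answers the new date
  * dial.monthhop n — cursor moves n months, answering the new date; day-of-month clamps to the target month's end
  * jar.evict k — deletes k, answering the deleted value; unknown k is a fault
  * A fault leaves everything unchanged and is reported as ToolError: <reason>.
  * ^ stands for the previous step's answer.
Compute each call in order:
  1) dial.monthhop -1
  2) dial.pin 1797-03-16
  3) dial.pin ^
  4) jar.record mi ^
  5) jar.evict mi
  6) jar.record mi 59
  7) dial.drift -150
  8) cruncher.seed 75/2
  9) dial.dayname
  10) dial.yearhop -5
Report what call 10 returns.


> monthhop n→-1
[out] 1757-02-27
> pin d→1797-03-16
[out] 1797-03-16
> pin d→^
[out] 1797-03-16
> record k→mi v→^
[out] nil
> evict k→mi
[out] 1797-03-16
> record k→mi v→59
[out] nil
> drift n→-150
[out] 1796-10-17
> seed x→75/2
[out] 75/2
> dayname
[out] Monday
> yearhop n→-5
[out] 1791-10-17

Answer: 1791-10-17
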